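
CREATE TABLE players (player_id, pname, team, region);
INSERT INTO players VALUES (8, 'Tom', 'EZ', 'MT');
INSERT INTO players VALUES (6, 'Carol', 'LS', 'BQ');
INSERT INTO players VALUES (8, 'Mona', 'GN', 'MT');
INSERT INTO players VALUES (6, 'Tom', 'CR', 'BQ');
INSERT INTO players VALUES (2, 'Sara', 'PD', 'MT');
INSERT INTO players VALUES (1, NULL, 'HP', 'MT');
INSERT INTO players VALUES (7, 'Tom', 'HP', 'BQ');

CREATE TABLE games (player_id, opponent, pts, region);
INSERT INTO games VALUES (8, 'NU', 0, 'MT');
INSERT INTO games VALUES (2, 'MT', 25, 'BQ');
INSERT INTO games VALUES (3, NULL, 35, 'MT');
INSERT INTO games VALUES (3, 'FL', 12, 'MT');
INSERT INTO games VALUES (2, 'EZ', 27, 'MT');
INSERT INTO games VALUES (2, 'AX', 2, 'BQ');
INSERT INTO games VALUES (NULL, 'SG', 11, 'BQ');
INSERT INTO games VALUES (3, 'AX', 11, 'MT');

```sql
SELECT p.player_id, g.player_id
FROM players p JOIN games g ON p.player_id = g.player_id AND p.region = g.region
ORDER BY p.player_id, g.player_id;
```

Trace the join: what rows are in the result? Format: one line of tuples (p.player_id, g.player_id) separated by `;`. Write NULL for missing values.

(2, 2); (8, 8); (8, 8)

INNER JOIN keeps only pairs where the ON condition holds.
Matching on p.player_id = g.player_id AND p.region = g.region. A NULL in a compared column never satisfies the condition.
Matched pairs: 3.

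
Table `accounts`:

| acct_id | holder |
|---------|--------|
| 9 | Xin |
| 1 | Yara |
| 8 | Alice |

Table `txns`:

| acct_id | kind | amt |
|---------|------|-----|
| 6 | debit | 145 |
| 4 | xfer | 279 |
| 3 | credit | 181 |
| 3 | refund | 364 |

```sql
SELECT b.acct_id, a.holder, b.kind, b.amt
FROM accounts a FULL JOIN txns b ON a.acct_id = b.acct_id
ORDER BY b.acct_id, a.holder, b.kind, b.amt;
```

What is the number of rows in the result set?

7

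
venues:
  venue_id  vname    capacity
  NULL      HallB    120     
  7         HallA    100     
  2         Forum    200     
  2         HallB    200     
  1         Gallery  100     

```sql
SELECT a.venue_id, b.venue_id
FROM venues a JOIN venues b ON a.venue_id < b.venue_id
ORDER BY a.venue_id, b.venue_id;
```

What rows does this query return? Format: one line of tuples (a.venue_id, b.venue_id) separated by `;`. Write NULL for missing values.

(1, 2); (1, 2); (1, 7); (2, 7); (2, 7)

INNER JOIN keeps only pairs where the ON condition holds.
Matching on a.venue_id < b.venue_id. A NULL in a compared column never satisfies the condition.
- a (venue_id=NULL) has no partner → excluded.
- a (venue_id=7) has no partner → excluded.
- a (venue_id=2) pairs with 1 row(s) of b.
- a (venue_id=2) pairs with 1 row(s) of b.
- a (venue_id=1) pairs with 3 row(s) of b.
After projecting and ordering:
a.venue_id | b.venue_id
1 | 2
1 | 2
1 | 7
2 | 7
2 | 7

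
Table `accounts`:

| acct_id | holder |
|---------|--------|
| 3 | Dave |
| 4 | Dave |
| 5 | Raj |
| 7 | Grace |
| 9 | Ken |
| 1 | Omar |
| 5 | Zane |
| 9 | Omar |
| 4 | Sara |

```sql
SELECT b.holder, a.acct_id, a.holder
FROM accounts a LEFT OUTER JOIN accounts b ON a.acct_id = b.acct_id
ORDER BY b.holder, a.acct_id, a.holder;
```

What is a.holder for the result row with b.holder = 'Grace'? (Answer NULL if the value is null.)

LEFT JOIN keeps every row from `accounts a`; unmatched rows get NULL for `accounts b`'s columns.
Matching on a.acct_id = b.acct_id.
Matched pairs: 15; unmatched a rows kept: 0.

Grace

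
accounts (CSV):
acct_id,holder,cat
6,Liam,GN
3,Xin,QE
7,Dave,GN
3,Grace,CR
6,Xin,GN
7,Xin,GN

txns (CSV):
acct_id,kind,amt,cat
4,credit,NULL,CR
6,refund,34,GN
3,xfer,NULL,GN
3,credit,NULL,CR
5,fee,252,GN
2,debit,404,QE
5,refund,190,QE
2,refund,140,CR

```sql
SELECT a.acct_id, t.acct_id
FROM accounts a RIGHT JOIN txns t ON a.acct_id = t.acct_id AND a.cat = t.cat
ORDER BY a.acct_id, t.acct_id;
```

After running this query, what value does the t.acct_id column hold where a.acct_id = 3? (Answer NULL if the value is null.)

RIGHT JOIN keeps every row from `txns`; unmatched rows get NULL for `accounts`'s columns.
Matching on a.acct_id = t.acct_id AND a.cat = t.cat.
- a[0] acct_id=6, cat=GN → 1 match(es) in t → 1 row(s).
- a[1] acct_id=3, cat=QE → no match.
- a[2] acct_id=7, cat=GN → no match.
- a[3] acct_id=3, cat=CR → 1 match(es) in t → 1 row(s).
- a[4] acct_id=6, cat=GN → 1 match(es) in t → 1 row(s).
- a[5] acct_id=7, cat=GN → no match.
- plus 6 unmatched t row(s), each kept with NULL a columns.

3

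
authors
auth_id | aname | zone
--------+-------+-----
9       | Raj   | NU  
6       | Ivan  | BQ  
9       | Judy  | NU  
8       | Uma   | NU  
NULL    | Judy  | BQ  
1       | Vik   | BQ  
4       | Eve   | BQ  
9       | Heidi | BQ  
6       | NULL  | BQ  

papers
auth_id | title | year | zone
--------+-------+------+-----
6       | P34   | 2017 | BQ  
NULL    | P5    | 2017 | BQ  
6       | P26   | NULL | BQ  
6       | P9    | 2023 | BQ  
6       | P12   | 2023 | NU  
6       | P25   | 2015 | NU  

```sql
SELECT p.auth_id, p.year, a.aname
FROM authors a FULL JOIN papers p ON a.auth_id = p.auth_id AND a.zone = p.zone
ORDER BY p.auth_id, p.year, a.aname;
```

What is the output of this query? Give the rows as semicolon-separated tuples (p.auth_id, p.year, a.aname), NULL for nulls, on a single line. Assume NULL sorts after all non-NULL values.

(6, 2015, NULL); (6, 2017, Ivan); (6, 2017, NULL); (6, 2023, Ivan); (6, 2023, NULL); (6, 2023, NULL); (6, NULL, Ivan); (6, NULL, NULL); (NULL, 2017, NULL); (NULL, NULL, Eve); (NULL, NULL, Heidi); (NULL, NULL, Judy); (NULL, NULL, Judy); (NULL, NULL, Raj); (NULL, NULL, Uma); (NULL, NULL, Vik)

FULL OUTER JOIN keeps every row from both sides; unmatched rows get NULL for the other side's columns.
Matching on a.auth_id = p.auth_id AND a.zone = p.zone. A NULL in a compared column never satisfies the condition.
Matched pairs: 6; unmatched a rows kept: 7; unmatched p rows kept: 3.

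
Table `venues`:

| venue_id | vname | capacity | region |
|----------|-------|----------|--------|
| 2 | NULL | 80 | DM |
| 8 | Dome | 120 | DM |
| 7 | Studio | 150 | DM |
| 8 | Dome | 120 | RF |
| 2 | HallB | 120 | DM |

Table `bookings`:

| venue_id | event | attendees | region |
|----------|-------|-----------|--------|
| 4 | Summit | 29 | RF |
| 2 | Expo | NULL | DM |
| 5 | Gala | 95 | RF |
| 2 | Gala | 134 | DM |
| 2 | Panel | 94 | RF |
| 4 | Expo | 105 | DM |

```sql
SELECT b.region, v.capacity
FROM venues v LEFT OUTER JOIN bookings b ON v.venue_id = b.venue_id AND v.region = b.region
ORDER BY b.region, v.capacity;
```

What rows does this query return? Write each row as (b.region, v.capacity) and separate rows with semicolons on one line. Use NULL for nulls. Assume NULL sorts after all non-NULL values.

(DM, 80); (DM, 80); (DM, 120); (DM, 120); (NULL, 120); (NULL, 120); (NULL, 150)

LEFT JOIN keeps every row from `venues`; unmatched rows get NULL for `bookings`'s columns.
Matching on v.venue_id = b.venue_id AND v.region = b.region.
- v (venue_id=2, region=DM) pairs with 2 row(s) of b.
- v (venue_id=8, region=DM) has no partner → padded with NULL.
- v (venue_id=7, region=DM) has no partner → padded with NULL.
- v (venue_id=8, region=RF) has no partner → padded with NULL.
- v (venue_id=2, region=DM) pairs with 2 row(s) of b.
After projecting and ordering:
b.region | v.capacity
DM | 80
DM | 80
DM | 120
DM | 120
NULL | 120
NULL | 120
NULL | 150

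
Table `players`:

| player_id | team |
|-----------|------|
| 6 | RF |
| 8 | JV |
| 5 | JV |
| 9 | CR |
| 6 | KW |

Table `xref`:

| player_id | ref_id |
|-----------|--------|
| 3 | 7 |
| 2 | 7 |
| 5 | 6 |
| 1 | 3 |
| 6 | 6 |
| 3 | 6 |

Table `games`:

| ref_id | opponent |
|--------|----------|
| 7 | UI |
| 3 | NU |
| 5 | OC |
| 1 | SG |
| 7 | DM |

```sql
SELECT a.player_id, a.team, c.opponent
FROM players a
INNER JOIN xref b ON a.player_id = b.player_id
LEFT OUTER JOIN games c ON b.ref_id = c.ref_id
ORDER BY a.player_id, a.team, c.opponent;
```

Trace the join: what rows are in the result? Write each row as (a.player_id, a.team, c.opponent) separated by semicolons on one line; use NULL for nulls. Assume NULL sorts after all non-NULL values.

Joins associate left-to-right: players INNER JOIN xref on player_id gives 3 intermediate row(s).
Then LEFT JOIN `games c` on ref_id: each of those 3 rows is kept; rows whose b.ref_id has no match in c get NULL for c's columns.

(5, JV, NULL); (6, KW, NULL); (6, RF, NULL)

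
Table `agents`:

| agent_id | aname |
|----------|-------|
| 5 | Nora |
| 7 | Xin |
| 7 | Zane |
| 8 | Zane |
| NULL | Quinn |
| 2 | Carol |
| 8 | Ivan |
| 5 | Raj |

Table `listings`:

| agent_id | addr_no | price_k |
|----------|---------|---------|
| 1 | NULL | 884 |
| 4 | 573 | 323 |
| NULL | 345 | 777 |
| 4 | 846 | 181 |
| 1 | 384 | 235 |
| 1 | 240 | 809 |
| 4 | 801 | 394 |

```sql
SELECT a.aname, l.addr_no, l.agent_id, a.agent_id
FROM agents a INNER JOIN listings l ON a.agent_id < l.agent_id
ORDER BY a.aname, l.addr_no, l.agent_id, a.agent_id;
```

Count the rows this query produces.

3

INNER JOIN keeps only pairs where the ON condition holds.
Matching on a.agent_id < l.agent_id. A NULL in a compared column never satisfies the condition.
- a (agent_id=5) has no partner → excluded.
- a (agent_id=7) has no partner → excluded.
- a (agent_id=7) has no partner → excluded.
- a (agent_id=8) has no partner → excluded.
- a (agent_id=NULL) has no partner → excluded.
- a (agent_id=2) pairs with 3 row(s) of l.
- a (agent_id=8) has no partner → excluded.
- a (agent_id=5) has no partner → excluded.
Total: 3 rows.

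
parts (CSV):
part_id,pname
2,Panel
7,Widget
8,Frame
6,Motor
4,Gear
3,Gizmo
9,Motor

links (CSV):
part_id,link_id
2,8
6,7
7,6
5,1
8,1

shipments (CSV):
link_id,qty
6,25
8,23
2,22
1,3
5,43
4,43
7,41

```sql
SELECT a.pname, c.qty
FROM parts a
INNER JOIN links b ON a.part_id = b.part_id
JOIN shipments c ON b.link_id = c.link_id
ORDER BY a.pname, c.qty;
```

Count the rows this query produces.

4

Step 1 — a INNER JOIN b on part_id → 4 row(s).
Then INNER JOIN `shipments c` on link_id: keep only rows whose b.link_id appears in c.
Result: 4 row(s).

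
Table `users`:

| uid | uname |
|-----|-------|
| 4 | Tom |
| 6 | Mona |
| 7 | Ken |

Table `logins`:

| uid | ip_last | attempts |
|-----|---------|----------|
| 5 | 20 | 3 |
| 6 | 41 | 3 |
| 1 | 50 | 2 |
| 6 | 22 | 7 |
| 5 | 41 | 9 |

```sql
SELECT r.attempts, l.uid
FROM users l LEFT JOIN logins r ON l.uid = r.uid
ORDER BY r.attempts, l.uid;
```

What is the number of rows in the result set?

LEFT JOIN keeps every row from `users`; unmatched rows get NULL for `logins`'s columns.
Matching on l.uid = r.uid.
- l[0] uid=4 → no match; kept with NULLs on the r side.
- l[1] uid=6 → 2 match(es) in r → 2 row(s).
- l[2] uid=7 → no match; kept with NULLs on the r side.
Total: 2 matched + 2 padded = 4 rows.

4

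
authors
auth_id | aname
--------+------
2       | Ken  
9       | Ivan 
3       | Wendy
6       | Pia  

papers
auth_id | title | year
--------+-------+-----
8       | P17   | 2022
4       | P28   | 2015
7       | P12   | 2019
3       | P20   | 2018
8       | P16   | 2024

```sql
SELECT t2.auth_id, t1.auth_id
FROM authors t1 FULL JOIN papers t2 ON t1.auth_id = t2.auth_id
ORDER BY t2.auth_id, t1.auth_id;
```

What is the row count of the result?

8

FULL OUTER JOIN keeps every row from both sides; unmatched rows get NULL for the other side's columns.
Matching on t1.auth_id = t2.auth_id.
- t1 (auth_id=2) has no partner → padded with NULL.
- t1 (auth_id=9) has no partner → padded with NULL.
- t1 (auth_id=3) pairs with 1 row(s) of t2.
- t1 (auth_id=6) has no partner → padded with NULL.
- 4 row(s) from t2 found no t1 partner → padded with NULL.
Total: 1 matched + 7 padded = 8 rows.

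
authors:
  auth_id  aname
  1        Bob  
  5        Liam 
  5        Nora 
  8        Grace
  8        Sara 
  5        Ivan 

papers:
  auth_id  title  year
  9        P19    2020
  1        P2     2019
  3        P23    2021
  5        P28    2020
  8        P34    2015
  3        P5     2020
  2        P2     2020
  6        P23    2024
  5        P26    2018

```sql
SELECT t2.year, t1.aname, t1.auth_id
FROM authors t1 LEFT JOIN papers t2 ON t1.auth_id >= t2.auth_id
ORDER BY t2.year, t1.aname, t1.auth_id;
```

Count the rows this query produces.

LEFT JOIN keeps every row from `authors`; unmatched rows get NULL for `papers`'s columns.
Matching on t1.auth_id >= t2.auth_id.
- t1[0] auth_id=1 → 1 match(es) in t2 → 1 row(s).
- t1[1] auth_id=5 → 6 match(es) in t2 → 6 row(s).
- t1[2] auth_id=5 → 6 match(es) in t2 → 6 row(s).
- t1[3] auth_id=8 → 8 match(es) in t2 → 8 row(s).
- t1[4] auth_id=8 → 8 match(es) in t2 → 8 row(s).
- t1[5] auth_id=5 → 6 match(es) in t2 → 6 row(s).
Total: 35 rows.

35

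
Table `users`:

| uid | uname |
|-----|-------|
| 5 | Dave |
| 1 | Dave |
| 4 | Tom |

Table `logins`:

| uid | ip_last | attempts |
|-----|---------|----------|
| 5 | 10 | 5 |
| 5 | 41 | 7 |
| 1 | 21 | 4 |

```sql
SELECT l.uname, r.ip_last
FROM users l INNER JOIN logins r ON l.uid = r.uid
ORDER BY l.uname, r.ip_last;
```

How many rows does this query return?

3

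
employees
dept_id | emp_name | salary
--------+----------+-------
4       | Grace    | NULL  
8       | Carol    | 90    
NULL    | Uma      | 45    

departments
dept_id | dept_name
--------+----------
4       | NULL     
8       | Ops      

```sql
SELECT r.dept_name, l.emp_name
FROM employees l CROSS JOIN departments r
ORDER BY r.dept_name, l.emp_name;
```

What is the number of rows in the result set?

6

CROSS JOIN pairs every row of `employees` with every row of `departments`: 3 × 2 = 6 rows.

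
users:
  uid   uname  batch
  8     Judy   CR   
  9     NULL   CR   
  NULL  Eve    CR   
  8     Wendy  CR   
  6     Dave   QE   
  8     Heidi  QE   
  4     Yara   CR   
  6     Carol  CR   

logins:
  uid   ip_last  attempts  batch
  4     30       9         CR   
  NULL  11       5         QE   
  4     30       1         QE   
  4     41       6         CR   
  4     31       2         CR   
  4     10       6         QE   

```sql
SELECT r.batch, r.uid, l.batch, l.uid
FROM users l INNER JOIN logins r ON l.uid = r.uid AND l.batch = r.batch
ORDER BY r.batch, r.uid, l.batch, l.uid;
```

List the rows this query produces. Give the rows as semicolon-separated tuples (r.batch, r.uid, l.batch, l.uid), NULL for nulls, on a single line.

(CR, 4, CR, 4); (CR, 4, CR, 4); (CR, 4, CR, 4)

INNER JOIN keeps only pairs where the ON condition holds.
Matching on l.uid = r.uid AND l.batch = r.batch. A NULL in a compared column never satisfies the condition.
- uid=8, batch=CR: no matching r row, dropped.
- uid=9, batch=CR: no matching r row, dropped.
- uid=NULL, batch=CR: no matching r row, dropped.
- uid=8, batch=CR: no matching r row, dropped.
- uid=6, batch=QE: no matching r row, dropped.
- uid=8, batch=QE: no matching r row, dropped.
- uid=4, batch=CR: 3 matching r row(s), so 3 row(s) emitted.
- uid=6, batch=CR: no matching r row, dropped.
After projecting and ordering:
r.batch | r.uid | l.batch | l.uid
CR | 4 | CR | 4
CR | 4 | CR | 4
CR | 4 | CR | 4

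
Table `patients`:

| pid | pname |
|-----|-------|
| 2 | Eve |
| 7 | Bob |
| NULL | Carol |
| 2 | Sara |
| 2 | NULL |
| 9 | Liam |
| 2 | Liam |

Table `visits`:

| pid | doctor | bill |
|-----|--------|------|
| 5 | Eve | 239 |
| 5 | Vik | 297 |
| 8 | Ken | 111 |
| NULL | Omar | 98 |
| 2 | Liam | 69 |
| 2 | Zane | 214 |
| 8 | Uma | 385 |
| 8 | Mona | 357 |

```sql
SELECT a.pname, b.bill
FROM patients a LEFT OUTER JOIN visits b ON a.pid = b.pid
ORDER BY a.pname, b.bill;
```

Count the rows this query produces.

LEFT JOIN keeps every row from `patients`; unmatched rows get NULL for `visits`'s columns.
Matching on a.pid = b.pid. A NULL in a compared column never satisfies the condition.
- pid=2: 2 matching b row(s), so 2 row(s) emitted.
- pid=7: no b row matches, row kept with b columns NULL.
- pid=NULL: no b row matches, row kept with b columns NULL.
- pid=2: 2 matching b row(s), so 2 row(s) emitted.
- pid=2: 2 matching b row(s), so 2 row(s) emitted.
- pid=9: no b row matches, row kept with b columns NULL.
- pid=2: 2 matching b row(s), so 2 row(s) emitted.
Total: 8 matched + 3 padded = 11 rows.

11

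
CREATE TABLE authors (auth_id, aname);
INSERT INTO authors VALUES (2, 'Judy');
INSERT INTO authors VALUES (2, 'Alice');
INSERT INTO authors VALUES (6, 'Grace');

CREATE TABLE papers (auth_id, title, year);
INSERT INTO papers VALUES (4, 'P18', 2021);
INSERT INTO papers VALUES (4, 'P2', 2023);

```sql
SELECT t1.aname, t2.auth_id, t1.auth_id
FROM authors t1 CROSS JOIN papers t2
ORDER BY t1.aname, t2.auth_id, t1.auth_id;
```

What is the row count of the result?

6

CROSS JOIN pairs every row of `authors` with every row of `papers`: 3 × 2 = 6 rows.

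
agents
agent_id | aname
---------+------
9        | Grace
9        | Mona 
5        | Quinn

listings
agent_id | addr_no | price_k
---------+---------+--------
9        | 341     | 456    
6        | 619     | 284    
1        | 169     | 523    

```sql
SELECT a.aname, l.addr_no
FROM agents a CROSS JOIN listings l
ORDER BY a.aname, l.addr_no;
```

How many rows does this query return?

9

CROSS JOIN pairs every row of `agents` with every row of `listings`: 3 × 3 = 9 rows.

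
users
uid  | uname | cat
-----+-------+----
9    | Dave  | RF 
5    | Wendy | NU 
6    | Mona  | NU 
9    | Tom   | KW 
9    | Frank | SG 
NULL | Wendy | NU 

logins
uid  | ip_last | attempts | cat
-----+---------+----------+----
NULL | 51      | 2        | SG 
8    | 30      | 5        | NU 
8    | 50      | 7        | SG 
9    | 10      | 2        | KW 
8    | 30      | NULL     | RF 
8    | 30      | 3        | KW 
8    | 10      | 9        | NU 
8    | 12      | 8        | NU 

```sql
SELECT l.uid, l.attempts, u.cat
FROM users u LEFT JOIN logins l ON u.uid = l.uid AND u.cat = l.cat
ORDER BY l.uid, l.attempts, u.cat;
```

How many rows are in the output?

LEFT JOIN keeps every row from `users`; unmatched rows get NULL for `logins`'s columns.
Matching on u.uid = l.uid AND u.cat = l.cat. A NULL in a compared column never satisfies the condition.
- u row (uid=9, cat=RF): no match → kept, l columns NULL.
- u row (uid=5, cat=NU): no match → kept, l columns NULL.
- u row (uid=6, cat=NU): no match → kept, l columns NULL.
- u row (uid=9, cat=KW): matches 1 l row(s) → 1 output row(s).
- u row (uid=9, cat=SG): no match → kept, l columns NULL.
- u row (uid=NULL, cat=NU): no match → kept, l columns NULL.
Total: 1 matched + 5 padded = 6 rows.

6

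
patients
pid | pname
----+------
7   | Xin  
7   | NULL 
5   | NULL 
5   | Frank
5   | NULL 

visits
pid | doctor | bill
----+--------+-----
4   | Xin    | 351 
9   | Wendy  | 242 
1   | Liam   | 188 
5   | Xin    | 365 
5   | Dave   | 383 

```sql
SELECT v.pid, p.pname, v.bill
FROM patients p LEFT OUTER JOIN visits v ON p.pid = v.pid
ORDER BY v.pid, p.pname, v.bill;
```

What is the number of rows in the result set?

8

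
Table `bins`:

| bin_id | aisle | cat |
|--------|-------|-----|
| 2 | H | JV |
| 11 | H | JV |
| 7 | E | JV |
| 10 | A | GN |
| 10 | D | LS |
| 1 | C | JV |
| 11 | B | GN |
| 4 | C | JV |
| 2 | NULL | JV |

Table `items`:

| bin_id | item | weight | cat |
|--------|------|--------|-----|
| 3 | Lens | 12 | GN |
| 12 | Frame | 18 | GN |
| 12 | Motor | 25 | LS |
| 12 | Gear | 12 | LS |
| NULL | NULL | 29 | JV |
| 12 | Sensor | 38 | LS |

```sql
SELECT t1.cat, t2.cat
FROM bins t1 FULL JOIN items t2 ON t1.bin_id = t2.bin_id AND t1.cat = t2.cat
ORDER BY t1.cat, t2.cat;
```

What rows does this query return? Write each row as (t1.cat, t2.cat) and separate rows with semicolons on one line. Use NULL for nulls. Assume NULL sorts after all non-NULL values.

(GN, NULL); (GN, NULL); (JV, NULL); (JV, NULL); (JV, NULL); (JV, NULL); (JV, NULL); (JV, NULL); (LS, NULL); (NULL, GN); (NULL, GN); (NULL, JV); (NULL, LS); (NULL, LS); (NULL, LS)

FULL OUTER JOIN keeps every row from both sides; unmatched rows get NULL for the other side's columns.
Matching on t1.bin_id = t2.bin_id AND t1.cat = t2.cat. A NULL in a compared column never satisfies the condition.
Matched pairs: 0; unmatched t1 rows kept: 9; unmatched t2 rows kept: 6.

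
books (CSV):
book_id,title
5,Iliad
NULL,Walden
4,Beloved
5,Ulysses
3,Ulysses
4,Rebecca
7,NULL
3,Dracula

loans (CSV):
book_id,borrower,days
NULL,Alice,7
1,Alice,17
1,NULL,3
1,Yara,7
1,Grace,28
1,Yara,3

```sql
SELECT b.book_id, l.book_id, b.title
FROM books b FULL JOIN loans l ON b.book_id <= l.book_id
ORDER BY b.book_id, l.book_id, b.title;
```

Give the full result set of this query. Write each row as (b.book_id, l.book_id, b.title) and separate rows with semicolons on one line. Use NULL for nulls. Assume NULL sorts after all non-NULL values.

FULL OUTER JOIN keeps every row from both sides; unmatched rows get NULL for the other side's columns.
Matching on b.book_id <= l.book_id. A NULL in a compared column never satisfies the condition.
Matched pairs: 0; unmatched b rows kept: 8; unmatched l rows kept: 6.

(3, NULL, Dracula); (3, NULL, Ulysses); (4, NULL, Beloved); (4, NULL, Rebecca); (5, NULL, Iliad); (5, NULL, Ulysses); (7, NULL, NULL); (NULL, 1, NULL); (NULL, 1, NULL); (NULL, 1, NULL); (NULL, 1, NULL); (NULL, 1, NULL); (NULL, NULL, Walden); (NULL, NULL, NULL)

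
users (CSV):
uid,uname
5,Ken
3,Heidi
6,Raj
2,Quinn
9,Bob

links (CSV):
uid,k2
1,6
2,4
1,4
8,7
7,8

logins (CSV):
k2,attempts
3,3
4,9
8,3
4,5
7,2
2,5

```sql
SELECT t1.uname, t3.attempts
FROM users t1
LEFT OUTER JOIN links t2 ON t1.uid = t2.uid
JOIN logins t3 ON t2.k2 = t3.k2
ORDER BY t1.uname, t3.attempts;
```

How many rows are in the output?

Evaluate left to right. First `users t1 LEFT JOIN links t2` on uid: 5 row(s).
Then INNER JOIN `logins t3` on k2: keep only rows whose t2.k2 appears in t3.
Result: 2 row(s).

2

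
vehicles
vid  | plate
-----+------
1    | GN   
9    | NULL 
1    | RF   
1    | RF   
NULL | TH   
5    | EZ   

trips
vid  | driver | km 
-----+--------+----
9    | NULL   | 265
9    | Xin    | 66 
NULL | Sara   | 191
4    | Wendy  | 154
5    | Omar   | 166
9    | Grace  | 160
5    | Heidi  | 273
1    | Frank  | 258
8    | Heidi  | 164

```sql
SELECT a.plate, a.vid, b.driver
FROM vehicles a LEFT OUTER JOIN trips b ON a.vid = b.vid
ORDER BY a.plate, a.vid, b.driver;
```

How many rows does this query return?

LEFT JOIN keeps every row from `vehicles`; unmatched rows get NULL for `trips`'s columns.
Matching on a.vid = b.vid. A NULL in a compared column never satisfies the condition.
Matched pairs: 8; unmatched a rows kept: 1.
Total: 8 matched + 1 padded = 9 rows.

9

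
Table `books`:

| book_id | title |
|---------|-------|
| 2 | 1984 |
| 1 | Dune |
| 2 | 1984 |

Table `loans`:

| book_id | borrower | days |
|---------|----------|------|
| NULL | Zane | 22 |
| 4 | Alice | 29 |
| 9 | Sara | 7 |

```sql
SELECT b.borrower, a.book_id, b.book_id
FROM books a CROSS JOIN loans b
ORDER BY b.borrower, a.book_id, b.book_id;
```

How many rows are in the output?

CROSS JOIN pairs every row of `books` with every row of `loans`: 3 × 3 = 9 rows.

9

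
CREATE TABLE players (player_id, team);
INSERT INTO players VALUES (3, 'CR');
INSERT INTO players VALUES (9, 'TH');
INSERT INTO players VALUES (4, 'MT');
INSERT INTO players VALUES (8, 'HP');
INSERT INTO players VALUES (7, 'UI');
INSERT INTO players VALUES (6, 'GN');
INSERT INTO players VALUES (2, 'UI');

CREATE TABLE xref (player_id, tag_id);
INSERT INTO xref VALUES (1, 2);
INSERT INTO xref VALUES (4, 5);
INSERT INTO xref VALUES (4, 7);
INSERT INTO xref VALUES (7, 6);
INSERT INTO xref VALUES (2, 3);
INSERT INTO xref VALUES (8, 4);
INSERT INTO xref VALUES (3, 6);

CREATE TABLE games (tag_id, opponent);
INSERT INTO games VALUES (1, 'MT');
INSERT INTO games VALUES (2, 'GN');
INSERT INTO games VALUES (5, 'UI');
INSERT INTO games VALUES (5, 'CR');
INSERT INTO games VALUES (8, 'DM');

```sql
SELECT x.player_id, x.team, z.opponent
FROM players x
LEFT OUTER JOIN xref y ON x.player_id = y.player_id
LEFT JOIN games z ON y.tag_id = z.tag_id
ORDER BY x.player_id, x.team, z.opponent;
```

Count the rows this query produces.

9

Evaluate left to right. First `players x LEFT JOIN xref y` on player_id: 8 row(s).
Then LEFT JOIN `games z` on tag_id: each of those 8 rows is kept; rows whose y.tag_id has no match in z get NULL for z's columns.
Result: 9 row(s).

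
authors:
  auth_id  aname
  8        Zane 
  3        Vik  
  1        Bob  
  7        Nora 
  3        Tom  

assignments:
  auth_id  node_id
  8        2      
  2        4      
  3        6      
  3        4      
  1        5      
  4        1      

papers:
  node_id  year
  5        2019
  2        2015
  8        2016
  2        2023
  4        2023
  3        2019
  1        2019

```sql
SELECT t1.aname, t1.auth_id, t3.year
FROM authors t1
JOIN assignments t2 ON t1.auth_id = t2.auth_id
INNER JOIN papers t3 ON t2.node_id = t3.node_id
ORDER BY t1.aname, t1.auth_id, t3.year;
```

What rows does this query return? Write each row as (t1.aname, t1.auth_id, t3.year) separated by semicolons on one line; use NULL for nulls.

Evaluate left to right. First `authors t1 INNER JOIN assignments t2` on auth_id: 6 row(s).
Then INNER JOIN `papers t3` on node_id: keep only rows whose t2.node_id appears in t3.

(Bob, 1, 2019); (Tom, 3, 2023); (Vik, 3, 2023); (Zane, 8, 2015); (Zane, 8, 2023)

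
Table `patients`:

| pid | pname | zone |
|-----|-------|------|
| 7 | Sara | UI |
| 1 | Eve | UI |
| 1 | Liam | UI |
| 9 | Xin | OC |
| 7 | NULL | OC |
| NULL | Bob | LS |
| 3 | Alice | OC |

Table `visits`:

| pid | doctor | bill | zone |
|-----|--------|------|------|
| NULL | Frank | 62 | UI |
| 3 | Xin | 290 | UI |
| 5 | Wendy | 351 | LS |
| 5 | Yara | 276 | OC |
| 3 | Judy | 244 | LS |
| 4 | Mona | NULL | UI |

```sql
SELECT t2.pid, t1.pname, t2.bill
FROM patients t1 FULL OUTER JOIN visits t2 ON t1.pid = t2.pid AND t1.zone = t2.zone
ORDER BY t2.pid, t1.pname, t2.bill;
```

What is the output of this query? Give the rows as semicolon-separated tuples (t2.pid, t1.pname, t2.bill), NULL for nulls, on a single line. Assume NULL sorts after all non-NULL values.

FULL OUTER JOIN keeps every row from both sides; unmatched rows get NULL for the other side's columns.
Matching on t1.pid = t2.pid AND t1.zone = t2.zone. A NULL in a compared column never satisfies the condition.
- t1 row (pid=7, zone=UI): no match → kept, t2 columns NULL.
- t1 row (pid=1, zone=UI): no match → kept, t2 columns NULL.
- t1 row (pid=1, zone=UI): no match → kept, t2 columns NULL.
- t1 row (pid=9, zone=OC): no match → kept, t2 columns NULL.
- t1 row (pid=7, zone=OC): no match → kept, t2 columns NULL.
- t1 row (pid=NULL, zone=LS): no match → kept, t2 columns NULL.
- t1 row (pid=3, zone=OC): no match → kept, t2 columns NULL.
- 6 row(s) from t2 found no t1 partner → padded with NULL.

(3, NULL, 244); (3, NULL, 290); (4, NULL, NULL); (5, NULL, 276); (5, NULL, 351); (NULL, Alice, NULL); (NULL, Bob, NULL); (NULL, Eve, NULL); (NULL, Liam, NULL); (NULL, Sara, NULL); (NULL, Xin, NULL); (NULL, NULL, 62); (NULL, NULL, NULL)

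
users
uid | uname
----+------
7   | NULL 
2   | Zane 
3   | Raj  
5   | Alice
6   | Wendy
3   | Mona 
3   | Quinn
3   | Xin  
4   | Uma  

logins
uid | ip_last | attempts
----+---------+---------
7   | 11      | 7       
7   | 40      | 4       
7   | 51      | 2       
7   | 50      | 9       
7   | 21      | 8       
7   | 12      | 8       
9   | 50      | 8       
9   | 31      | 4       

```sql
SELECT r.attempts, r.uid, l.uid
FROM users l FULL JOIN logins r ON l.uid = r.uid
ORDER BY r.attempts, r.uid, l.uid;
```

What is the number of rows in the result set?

FULL OUTER JOIN keeps every row from both sides; unmatched rows get NULL for the other side's columns.
Matching on l.uid = r.uid.
- l[0] uid=7 → 6 match(es) in r → 6 row(s).
- l[1] uid=2 → no match; kept with NULLs on the r side.
- l[2] uid=3 → no match; kept with NULLs on the r side.
- l[3] uid=5 → no match; kept with NULLs on the r side.
- l[4] uid=6 → no match; kept with NULLs on the r side.
- l[5] uid=3 → no match; kept with NULLs on the r side.
- l[6] uid=3 → no match; kept with NULLs on the r side.
- l[7] uid=3 → no match; kept with NULLs on the r side.
- l[8] uid=4 → no match; kept with NULLs on the r side.
- 2 row(s) from r found no l partner → padded with NULL.
Total: 6 matched + 10 padded = 16 rows.

16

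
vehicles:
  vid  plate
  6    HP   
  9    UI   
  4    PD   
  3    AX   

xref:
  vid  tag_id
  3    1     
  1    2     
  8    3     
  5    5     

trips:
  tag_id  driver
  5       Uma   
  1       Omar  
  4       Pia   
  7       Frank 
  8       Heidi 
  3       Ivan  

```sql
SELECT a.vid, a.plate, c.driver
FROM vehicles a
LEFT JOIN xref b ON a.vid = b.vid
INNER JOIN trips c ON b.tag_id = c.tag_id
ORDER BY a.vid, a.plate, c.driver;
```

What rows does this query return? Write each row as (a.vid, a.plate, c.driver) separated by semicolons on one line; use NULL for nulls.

(3, AX, Omar)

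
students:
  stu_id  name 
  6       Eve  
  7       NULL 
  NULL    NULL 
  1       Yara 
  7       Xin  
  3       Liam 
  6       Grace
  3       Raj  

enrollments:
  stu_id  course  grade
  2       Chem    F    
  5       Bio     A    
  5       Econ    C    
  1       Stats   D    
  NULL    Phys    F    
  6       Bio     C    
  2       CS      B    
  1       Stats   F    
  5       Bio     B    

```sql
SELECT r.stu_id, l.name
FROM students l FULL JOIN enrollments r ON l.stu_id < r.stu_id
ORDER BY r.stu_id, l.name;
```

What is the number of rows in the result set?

22

FULL OUTER JOIN keeps every row from both sides; unmatched rows get NULL for the other side's columns.
Matching on l.stu_id < r.stu_id. A NULL in a compared column never satisfies the condition.
- stu_id=6: no r row matches, row kept with r columns NULL.
- stu_id=7: no r row matches, row kept with r columns NULL.
- stu_id=NULL: no r row matches, row kept with r columns NULL.
- stu_id=1: 6 matching r row(s), so 6 row(s) emitted.
- stu_id=7: no r row matches, row kept with r columns NULL.
- stu_id=3: 4 matching r row(s), so 4 row(s) emitted.
- stu_id=6: no r row matches, row kept with r columns NULL.
- stu_id=3: 4 matching r row(s), so 4 row(s) emitted.
- 3 row(s) from r found no l partner → padded with NULL.
Total: 14 matched + 8 padded = 22 rows.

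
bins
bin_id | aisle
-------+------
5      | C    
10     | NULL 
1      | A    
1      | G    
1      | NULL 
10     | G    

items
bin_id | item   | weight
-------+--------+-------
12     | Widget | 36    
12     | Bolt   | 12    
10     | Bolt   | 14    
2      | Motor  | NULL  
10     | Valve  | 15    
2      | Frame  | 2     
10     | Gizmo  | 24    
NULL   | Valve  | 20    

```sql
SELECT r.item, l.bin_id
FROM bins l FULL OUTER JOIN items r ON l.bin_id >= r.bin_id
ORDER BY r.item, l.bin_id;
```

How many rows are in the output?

18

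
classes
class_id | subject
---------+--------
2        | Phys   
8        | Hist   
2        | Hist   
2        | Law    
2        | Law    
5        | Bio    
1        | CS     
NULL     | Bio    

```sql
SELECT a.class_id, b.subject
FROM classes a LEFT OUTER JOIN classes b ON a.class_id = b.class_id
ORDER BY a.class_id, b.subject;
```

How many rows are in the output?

20

LEFT JOIN keeps every row from `classes a`; unmatched rows get NULL for `classes b`'s columns.
Matching on a.class_id = b.class_id. A NULL in a compared column never satisfies the condition.
- class_id=2: 4 matching b row(s), so 4 row(s) emitted.
- class_id=8: 1 matching b row(s), so 1 row(s) emitted.
- class_id=2: 4 matching b row(s), so 4 row(s) emitted.
- class_id=2: 4 matching b row(s), so 4 row(s) emitted.
- class_id=2: 4 matching b row(s), so 4 row(s) emitted.
- class_id=5: 1 matching b row(s), so 1 row(s) emitted.
- class_id=1: 1 matching b row(s), so 1 row(s) emitted.
- class_id=NULL: no b row matches, row kept with b columns NULL.
Total: 19 matched + 1 padded = 20 rows.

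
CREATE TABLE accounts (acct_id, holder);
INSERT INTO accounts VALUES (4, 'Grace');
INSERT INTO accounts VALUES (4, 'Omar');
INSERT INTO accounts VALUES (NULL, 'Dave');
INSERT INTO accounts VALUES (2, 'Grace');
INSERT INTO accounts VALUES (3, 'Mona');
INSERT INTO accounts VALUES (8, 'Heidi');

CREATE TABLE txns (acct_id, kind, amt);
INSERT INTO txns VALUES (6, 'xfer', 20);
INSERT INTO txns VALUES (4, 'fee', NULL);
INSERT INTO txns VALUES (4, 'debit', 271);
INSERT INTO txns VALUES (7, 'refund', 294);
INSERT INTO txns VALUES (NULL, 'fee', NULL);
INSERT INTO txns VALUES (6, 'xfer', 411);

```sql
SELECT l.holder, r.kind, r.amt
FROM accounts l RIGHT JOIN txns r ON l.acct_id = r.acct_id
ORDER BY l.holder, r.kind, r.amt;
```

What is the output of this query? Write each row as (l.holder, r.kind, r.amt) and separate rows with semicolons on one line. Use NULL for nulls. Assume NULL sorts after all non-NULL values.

(Grace, debit, 271); (Grace, fee, NULL); (Omar, debit, 271); (Omar, fee, NULL); (NULL, fee, NULL); (NULL, refund, 294); (NULL, xfer, 20); (NULL, xfer, 411)

RIGHT JOIN keeps every row from `txns`; unmatched rows get NULL for `accounts`'s columns.
Matching on l.acct_id = r.acct_id. A NULL in a compared column never satisfies the condition.
Matched pairs: 4; unmatched r rows kept: 4.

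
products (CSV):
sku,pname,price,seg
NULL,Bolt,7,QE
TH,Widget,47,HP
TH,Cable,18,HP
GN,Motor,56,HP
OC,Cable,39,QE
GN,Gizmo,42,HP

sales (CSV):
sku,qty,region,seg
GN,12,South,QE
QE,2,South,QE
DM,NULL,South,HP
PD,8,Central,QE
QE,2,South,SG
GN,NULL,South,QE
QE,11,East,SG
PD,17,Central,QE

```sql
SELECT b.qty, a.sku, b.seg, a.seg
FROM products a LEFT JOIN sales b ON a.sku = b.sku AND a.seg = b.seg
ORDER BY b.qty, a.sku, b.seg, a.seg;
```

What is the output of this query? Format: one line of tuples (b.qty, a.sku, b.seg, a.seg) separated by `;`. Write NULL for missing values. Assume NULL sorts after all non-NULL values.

(NULL, GN, NULL, HP); (NULL, GN, NULL, HP); (NULL, OC, NULL, QE); (NULL, TH, NULL, HP); (NULL, TH, NULL, HP); (NULL, NULL, NULL, QE)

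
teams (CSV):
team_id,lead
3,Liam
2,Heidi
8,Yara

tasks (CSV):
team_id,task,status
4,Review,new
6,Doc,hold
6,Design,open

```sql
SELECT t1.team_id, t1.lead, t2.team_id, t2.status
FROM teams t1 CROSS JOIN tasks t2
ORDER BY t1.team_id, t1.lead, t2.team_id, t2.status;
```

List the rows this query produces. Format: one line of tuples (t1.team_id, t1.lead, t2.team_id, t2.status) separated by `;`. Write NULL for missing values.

CROSS JOIN pairs every row of `teams` with every row of `tasks`: 3 × 3 = 9 rows.

(2, Heidi, 4, new); (2, Heidi, 6, hold); (2, Heidi, 6, open); (3, Liam, 4, new); (3, Liam, 6, hold); (3, Liam, 6, open); (8, Yara, 4, new); (8, Yara, 6, hold); (8, Yara, 6, open)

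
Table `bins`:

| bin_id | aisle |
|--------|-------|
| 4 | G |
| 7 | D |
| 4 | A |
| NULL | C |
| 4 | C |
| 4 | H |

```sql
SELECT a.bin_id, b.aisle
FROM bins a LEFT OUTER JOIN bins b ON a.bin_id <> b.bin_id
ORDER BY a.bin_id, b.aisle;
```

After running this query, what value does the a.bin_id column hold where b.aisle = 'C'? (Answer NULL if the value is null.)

LEFT JOIN keeps every row from `bins a`; unmatched rows get NULL for `bins b`'s columns.
Matching on a.bin_id <> b.bin_id. A NULL in a compared column never satisfies the condition.
- a (bin_id=4) pairs with 1 row(s) of b.
- a (bin_id=7) pairs with 4 row(s) of b.
- a (bin_id=4) pairs with 1 row(s) of b.
- a (bin_id=NULL) has no partner → padded with NULL.
- a (bin_id=4) pairs with 1 row(s) of b.
- a (bin_id=4) pairs with 1 row(s) of b.

7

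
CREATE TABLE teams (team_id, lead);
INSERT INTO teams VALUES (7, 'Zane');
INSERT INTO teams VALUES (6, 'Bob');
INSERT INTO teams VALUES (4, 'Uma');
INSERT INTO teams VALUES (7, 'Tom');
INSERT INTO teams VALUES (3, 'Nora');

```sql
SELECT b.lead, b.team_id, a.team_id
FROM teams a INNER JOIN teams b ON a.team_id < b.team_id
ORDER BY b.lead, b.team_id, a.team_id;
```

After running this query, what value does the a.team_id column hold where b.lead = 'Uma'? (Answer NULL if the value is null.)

3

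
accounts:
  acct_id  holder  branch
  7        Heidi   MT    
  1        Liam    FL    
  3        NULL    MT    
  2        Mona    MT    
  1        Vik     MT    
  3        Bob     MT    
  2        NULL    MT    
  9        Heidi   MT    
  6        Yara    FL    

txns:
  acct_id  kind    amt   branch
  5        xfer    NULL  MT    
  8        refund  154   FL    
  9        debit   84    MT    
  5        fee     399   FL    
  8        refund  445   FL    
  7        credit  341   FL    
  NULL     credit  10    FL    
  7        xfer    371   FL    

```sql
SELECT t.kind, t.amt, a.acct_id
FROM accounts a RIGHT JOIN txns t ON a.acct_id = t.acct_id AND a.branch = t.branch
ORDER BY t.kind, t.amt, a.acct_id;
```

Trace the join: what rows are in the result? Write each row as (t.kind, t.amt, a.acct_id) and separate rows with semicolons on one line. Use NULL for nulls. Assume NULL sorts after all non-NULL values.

(credit, 10, NULL); (credit, 341, NULL); (debit, 84, 9); (fee, 399, NULL); (refund, 154, NULL); (refund, 445, NULL); (xfer, 371, NULL); (xfer, NULL, NULL)

RIGHT JOIN keeps every row from `txns`; unmatched rows get NULL for `accounts`'s columns.
Matching on a.acct_id = t.acct_id AND a.branch = t.branch. A NULL in a compared column never satisfies the condition.
- a[0] acct_id=7, branch=MT → no match.
- a[1] acct_id=1, branch=FL → no match.
- a[2] acct_id=3, branch=MT → no match.
- a[3] acct_id=2, branch=MT → no match.
- a[4] acct_id=1, branch=MT → no match.
- a[5] acct_id=3, branch=MT → no match.
- a[6] acct_id=2, branch=MT → no match.
- a[7] acct_id=9, branch=MT → 1 match(es) in t → 1 row(s).
- a[8] acct_id=6, branch=FL → no match.
- 7 t row(s) had no a match → kept, a columns NULL.
After projecting and ordering:
t.kind | t.amt | a.acct_id
credit | 10 | NULL
credit | 341 | NULL
debit | 84 | 9
fee | 399 | NULL
refund | 154 | NULL
refund | 445 | NULL
xfer | 371 | NULL
xfer | NULL | NULL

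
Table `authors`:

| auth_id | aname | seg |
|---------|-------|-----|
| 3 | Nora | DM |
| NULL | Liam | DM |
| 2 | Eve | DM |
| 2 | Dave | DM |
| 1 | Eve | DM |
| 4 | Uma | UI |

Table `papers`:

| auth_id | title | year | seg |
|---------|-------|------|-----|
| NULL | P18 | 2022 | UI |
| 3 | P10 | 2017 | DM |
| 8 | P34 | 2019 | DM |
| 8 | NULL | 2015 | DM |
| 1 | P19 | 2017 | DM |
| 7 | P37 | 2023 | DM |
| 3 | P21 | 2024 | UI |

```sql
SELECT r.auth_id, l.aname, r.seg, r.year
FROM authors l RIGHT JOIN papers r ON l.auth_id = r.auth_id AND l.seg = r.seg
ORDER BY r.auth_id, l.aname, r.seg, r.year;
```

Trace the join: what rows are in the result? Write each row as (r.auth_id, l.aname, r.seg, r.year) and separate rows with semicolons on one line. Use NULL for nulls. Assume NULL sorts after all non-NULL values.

(1, Eve, DM, 2017); (3, Nora, DM, 2017); (3, NULL, UI, 2024); (7, NULL, DM, 2023); (8, NULL, DM, 2015); (8, NULL, DM, 2019); (NULL, NULL, UI, 2022)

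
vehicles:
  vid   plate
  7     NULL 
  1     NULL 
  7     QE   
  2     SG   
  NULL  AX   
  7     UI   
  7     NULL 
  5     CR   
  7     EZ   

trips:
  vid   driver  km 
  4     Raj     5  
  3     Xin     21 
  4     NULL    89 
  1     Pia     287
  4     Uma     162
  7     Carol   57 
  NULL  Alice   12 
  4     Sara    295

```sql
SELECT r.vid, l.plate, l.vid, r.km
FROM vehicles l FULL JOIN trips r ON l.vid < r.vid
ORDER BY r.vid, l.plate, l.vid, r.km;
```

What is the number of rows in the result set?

21

FULL OUTER JOIN keeps every row from both sides; unmatched rows get NULL for the other side's columns.
Matching on l.vid < r.vid. A NULL in a compared column never satisfies the condition.
Matched pairs: 13; unmatched l rows kept: 6; unmatched r rows kept: 2.
Total: 13 matched + 8 padded = 21 rows.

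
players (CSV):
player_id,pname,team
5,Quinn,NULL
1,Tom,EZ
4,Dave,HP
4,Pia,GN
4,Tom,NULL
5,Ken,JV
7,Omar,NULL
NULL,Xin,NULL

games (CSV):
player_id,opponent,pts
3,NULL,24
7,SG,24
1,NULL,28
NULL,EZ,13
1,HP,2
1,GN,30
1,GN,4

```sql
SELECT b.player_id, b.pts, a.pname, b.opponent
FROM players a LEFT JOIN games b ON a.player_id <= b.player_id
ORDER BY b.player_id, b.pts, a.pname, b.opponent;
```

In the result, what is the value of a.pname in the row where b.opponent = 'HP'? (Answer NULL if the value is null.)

Tom

LEFT JOIN keeps every row from `players`; unmatched rows get NULL for `games`'s columns.
Matching on a.player_id <= b.player_id. A NULL in a compared column never satisfies the condition.
Matched pairs: 12; unmatched a rows kept: 1.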